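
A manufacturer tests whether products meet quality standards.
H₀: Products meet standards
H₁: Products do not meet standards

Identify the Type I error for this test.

Answer: Rejecting good products that actually meet standards

Derivation:
Type I error (α): Rejecting H₀ when H₀ is true
Type II error (β): Failing to reject H₀ when H₁ is true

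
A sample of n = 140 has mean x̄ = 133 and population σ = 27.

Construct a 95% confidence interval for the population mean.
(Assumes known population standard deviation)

Confidence level: 95%, α = 0.05
z_0.025 = 1.960
SE = σ/√n = 27/√140 = 2.2819
Margin of error = 1.960 × 2.2819 = 4.4725
CI: x̄ ± margin = 133 ± 4.4725
CI: (128.5275, 137.4725)

Answer: (128.5275, 137.4725)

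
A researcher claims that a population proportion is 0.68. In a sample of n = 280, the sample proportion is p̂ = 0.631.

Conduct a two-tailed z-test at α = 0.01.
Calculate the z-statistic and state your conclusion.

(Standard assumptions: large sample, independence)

Answer: z = -1.7577, fail to reject H₀

Derivation:
H₀: p = 0.68, H₁: p ≠ 0.68
Standard error: SE = √(p₀(1-p₀)/n) = √(0.68×0.32/280) = 0.027877
z-statistic: z = (p̂ - p₀)/SE = (0.631 - 0.68)/0.027877 = -1.7577
Critical value: z_0.005 = ±2.576
p-value = 0.0788
Decision: fail to reject H₀ at α = 0.01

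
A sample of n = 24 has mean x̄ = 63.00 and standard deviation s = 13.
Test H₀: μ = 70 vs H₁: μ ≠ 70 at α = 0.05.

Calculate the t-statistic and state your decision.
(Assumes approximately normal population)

Answer: t = -2.6379, reject H₀

Derivation:
df = n - 1 = 23
SE = s/√n = 13/√24 = 2.6536
t = (x̄ - μ₀)/SE = (63.00 - 70)/2.6536 = -2.6379
Critical value: t_{0.025,23} = ±2.069
p-value ≈ 0.0147
Decision: reject H₀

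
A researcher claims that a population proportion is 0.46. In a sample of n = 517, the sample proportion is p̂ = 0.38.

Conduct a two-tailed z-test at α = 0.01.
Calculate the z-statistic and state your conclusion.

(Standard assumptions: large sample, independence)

H₀: p = 0.46, H₁: p ≠ 0.46
Standard error: SE = √(p₀(1-p₀)/n) = √(0.46×0.54/517) = 0.021919
z-statistic: z = (p̂ - p₀)/SE = (0.38 - 0.46)/0.021919 = -3.6498
Critical value: z_0.005 = ±2.576
p-value = 0.0003
Decision: reject H₀ at α = 0.01

Answer: z = -3.6498, reject H₀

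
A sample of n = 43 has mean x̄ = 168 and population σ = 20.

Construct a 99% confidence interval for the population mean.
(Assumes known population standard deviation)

Confidence level: 99%, α = 0.01
z_0.005 = 2.576
SE = σ/√n = 20/√43 = 3.0500
Margin of error = 2.576 × 3.0500 = 7.8568
CI: x̄ ± margin = 168 ± 7.8568
CI: (160.1432, 175.8568)

Answer: (160.1432, 175.8568)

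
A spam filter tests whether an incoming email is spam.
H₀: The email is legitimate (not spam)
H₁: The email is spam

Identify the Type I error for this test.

Answer: Marking a legitimate email as spam

Derivation:
Type I error: rejecting H₀ when it is actually true (false positive).
Type II error: failing to reject H₀ when H₁ is actually true (false negative).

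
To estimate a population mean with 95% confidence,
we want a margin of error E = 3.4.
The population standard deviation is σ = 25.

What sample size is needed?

z_0.025 = 1.960
n = (z×σ/E)² = (1.960×25/3.4)²
n = 207.6990
Round up: n = 208

Answer: n = 208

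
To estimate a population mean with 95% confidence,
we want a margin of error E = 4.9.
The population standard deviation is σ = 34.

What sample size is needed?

z_0.025 = 1.960
n = (z×σ/E)² = (1.960×34/4.9)²
n = 184.9600
Round up: n = 185

Answer: n = 185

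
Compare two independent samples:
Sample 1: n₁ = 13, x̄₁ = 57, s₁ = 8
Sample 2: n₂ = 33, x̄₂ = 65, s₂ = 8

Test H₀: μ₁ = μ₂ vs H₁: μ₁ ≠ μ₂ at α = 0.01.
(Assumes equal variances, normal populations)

Answer: t = -3.0539, reject H₀

Derivation:
Pooled variance: s²_p = [12×8² + 32×8²]/(44) = 64.0000
s_p = 8.0000
SE = s_p×√(1/n₁ + 1/n₂) = 8.0000×√(1/13 + 1/33) = 2.6196
t = (x̄₁ - x̄₂)/SE = (57 - 65)/2.6196 = -3.0539
df = 44, t-critical = ±2.692
Decision: reject H₀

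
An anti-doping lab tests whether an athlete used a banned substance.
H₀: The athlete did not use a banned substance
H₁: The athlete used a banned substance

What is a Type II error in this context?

A Type I error (probability α) occurs when we reject a true H₀.
A Type II error (probability β) occurs when we fail to reject a false H₀.

Answer: Failing to detect doping in an athlete who used a banned substance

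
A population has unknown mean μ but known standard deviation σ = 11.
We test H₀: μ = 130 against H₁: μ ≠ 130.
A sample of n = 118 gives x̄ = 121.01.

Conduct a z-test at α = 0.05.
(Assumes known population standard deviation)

Standard error: SE = σ/√n = 11/√118 = 1.0126
z-statistic: z = (x̄ - μ₀)/SE = (121.01 - 130)/1.0126 = -8.8781
Critical value: ±1.960
p-value < 0.0001
Decision: reject H₀

Answer: z = -8.8781, reject H₀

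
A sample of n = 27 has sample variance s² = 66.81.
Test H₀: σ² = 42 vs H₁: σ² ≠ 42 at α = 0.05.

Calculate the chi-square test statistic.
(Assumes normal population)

df = n - 1 = 26
χ² = (n-1)s²/σ₀² = 26×66.81/42 = 41.3586
Critical values: χ²_{0.975,26} = 13.844, χ²_{0.025,26} = 41.923
Rejection region: χ² < 13.844 or χ² > 41.923
Decision: fail to reject H₀

Answer: χ² = 41.3586, fail to reject H₀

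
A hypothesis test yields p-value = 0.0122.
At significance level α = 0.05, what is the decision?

Answer: reject H₀

Derivation:
Compare p-value to α:
0.0122 < 0.05
Decision: reject H₀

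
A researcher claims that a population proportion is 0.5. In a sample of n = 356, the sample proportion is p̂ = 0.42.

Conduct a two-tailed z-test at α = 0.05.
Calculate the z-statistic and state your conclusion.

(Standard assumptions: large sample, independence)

Answer: z = -3.0189, reject H₀

Derivation:
H₀: p = 0.5, H₁: p ≠ 0.5
Standard error: SE = √(p₀(1-p₀)/n) = √(0.5×0.5/356) = 0.026500
z-statistic: z = (p̂ - p₀)/SE = (0.42 - 0.5)/0.026500 = -3.0189
Critical value: z_0.025 = ±1.960
p-value = 0.0025
Decision: reject H₀ at α = 0.05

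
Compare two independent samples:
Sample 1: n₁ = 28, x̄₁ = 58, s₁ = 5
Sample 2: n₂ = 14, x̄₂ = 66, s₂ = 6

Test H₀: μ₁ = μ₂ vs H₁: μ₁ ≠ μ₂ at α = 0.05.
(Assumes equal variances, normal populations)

Answer: t = -4.5720, reject H₀

Derivation:
Pooled variance: s²_p = [27×5² + 13×6²]/(40) = 28.5750
s_p = 5.3456
SE = s_p×√(1/n₁ + 1/n₂) = 5.3456×√(1/28 + 1/14) = 1.7498
t = (x̄₁ - x̄₂)/SE = (58 - 66)/1.7498 = -4.5720
df = 40, t-critical = ±2.021
Decision: reject H₀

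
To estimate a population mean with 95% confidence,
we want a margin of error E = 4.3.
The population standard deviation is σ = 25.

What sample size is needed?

z_0.025 = 1.960
n = (z×σ/E)² = (1.960×25/4.3)²
n = 129.8540
Round up: n = 130

Answer: n = 130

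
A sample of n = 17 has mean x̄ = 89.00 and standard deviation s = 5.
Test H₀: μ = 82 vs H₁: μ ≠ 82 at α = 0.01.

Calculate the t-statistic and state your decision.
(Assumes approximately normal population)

Answer: t = 5.7722, reject H₀

Derivation:
df = n - 1 = 16
SE = s/√n = 5/√17 = 1.2127
t = (x̄ - μ₀)/SE = (89.00 - 82)/1.2127 = 5.7722
Critical value: t_{0.005,16} = ±2.921
p-value < 0.0001
Decision: reject H₀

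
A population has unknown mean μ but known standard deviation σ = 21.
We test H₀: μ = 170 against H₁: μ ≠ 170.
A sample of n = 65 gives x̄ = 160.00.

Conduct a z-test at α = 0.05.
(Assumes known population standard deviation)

Standard error: SE = σ/√n = 21/√65 = 2.6047
z-statistic: z = (x̄ - μ₀)/SE = (160.00 - 170)/2.6047 = -3.8392
Critical value: ±1.960
p-value = 0.0001
Decision: reject H₀

Answer: z = -3.8392, reject H₀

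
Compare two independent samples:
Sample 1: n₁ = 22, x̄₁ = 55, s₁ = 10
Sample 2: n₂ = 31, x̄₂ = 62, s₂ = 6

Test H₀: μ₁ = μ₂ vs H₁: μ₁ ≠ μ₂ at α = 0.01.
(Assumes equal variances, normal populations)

Answer: t = -3.1799, reject H₀

Derivation:
Pooled variance: s²_p = [21×10² + 30×6²]/(51) = 62.3529
s_p = 7.8964
SE = s_p×√(1/n₁ + 1/n₂) = 7.8964×√(1/22 + 1/31) = 2.2013
t = (x̄₁ - x̄₂)/SE = (55 - 62)/2.2013 = -3.1799
df = 51, t-critical = ±2.676
Decision: reject H₀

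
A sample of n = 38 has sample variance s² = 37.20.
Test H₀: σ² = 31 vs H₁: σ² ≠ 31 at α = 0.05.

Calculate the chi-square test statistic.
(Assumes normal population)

df = n - 1 = 37
χ² = (n-1)s²/σ₀² = 37×37.20/31 = 44.4000
Critical values: χ²_{0.975,37} = 22.106, χ²_{0.025,37} = 55.668
Rejection region: χ² < 22.106 or χ² > 55.668
Decision: fail to reject H₀

Answer: χ² = 44.4000, fail to reject H₀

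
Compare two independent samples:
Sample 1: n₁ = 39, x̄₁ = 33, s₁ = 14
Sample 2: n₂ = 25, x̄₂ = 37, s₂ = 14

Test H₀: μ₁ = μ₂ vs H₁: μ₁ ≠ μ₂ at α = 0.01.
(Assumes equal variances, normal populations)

Pooled variance: s²_p = [38×14² + 24×14²]/(62) = 196.0000
s_p = 14.0000
SE = s_p×√(1/n₁ + 1/n₂) = 14.0000×√(1/39 + 1/25) = 3.5869
t = (x̄₁ - x̄₂)/SE = (33 - 37)/3.5869 = -1.1152
df = 62, t-critical = ±2.657
Decision: fail to reject H₀

Answer: t = -1.1152, fail to reject H₀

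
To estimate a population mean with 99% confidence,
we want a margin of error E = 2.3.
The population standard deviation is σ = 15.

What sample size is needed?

z_0.005 = 2.576
n = (z×σ/E)² = (2.576×15/2.3)²
n = 282.2400
Round up: n = 283

Answer: n = 283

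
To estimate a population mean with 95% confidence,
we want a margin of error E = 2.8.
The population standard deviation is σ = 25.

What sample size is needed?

Answer: n = 307

Derivation:
z_0.025 = 1.960
n = (z×σ/E)² = (1.960×25/2.8)²
n = 306.2500
Round up: n = 307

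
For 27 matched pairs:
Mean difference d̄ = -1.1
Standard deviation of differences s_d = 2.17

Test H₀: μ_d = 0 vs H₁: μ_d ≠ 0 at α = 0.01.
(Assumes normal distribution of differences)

Answer: t = -2.6341, fail to reject H₀

Derivation:
df = n - 1 = 26
SE = s_d/√n = 2.17/√27 = 0.4176
t = d̄/SE = -1.1/0.4176 = -2.6341
Critical value: t_{0.005,26} = ±2.779
p-value ≈ 0.0140
Decision: fail to reject H₀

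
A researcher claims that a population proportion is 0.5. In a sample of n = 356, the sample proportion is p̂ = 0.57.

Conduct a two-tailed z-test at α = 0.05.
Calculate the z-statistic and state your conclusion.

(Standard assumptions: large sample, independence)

Answer: z = 2.6415, reject H₀

Derivation:
H₀: p = 0.5, H₁: p ≠ 0.5
Standard error: SE = √(p₀(1-p₀)/n) = √(0.5×0.5/356) = 0.026500
z-statistic: z = (p̂ - p₀)/SE = (0.57 - 0.5)/0.026500 = 2.6415
Critical value: z_0.025 = ±1.960
p-value = 0.0083
Decision: reject H₀ at α = 0.05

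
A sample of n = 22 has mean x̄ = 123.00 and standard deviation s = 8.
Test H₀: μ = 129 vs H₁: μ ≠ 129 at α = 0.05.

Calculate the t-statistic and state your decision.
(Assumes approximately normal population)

df = n - 1 = 21
SE = s/√n = 8/√22 = 1.7056
t = (x̄ - μ₀)/SE = (123.00 - 129)/1.7056 = -3.5178
Critical value: t_{0.025,21} = ±2.080
p-value ≈ 0.0020
Decision: reject H₀

Answer: t = -3.5178, reject H₀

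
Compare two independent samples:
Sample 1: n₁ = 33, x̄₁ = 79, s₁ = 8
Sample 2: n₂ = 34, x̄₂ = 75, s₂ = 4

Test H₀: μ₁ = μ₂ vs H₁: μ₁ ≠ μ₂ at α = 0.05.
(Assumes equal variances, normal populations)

Answer: t = 2.6001, reject H₀

Derivation:
Pooled variance: s²_p = [32×8² + 33×4²]/(65) = 39.6308
s_p = 6.2953
SE = s_p×√(1/n₁ + 1/n₂) = 6.2953×√(1/33 + 1/34) = 1.5384
t = (x̄₁ - x̄₂)/SE = (79 - 75)/1.5384 = 2.6001
df = 65, t-critical = ±1.997
Decision: reject H₀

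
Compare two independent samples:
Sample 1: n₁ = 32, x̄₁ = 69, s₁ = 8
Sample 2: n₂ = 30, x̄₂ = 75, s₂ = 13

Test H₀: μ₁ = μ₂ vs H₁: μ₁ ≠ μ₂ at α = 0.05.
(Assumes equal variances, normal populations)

Answer: t = -2.2040, reject H₀

Derivation:
Pooled variance: s²_p = [31×8² + 29×13²]/(60) = 114.7500
s_p = 10.7121
SE = s_p×√(1/n₁ + 1/n₂) = 10.7121×√(1/32 + 1/30) = 2.7223
t = (x̄₁ - x̄₂)/SE = (69 - 75)/2.7223 = -2.2040
df = 60, t-critical = ±2.000
Decision: reject H₀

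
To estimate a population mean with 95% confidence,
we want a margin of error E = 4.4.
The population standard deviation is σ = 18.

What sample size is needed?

Answer: n = 65

Derivation:
z_0.025 = 1.960
n = (z×σ/E)² = (1.960×18/4.4)²
n = 64.2912
Round up: n = 65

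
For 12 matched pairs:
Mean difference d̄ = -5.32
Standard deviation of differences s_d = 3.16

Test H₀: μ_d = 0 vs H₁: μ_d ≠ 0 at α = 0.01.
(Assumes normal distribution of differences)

Answer: t = -5.8321, reject H₀

Derivation:
df = n - 1 = 11
SE = s_d/√n = 3.16/√12 = 0.9122
t = d̄/SE = -5.32/0.9122 = -5.8321
Critical value: t_{0.005,11} = ±3.106
p-value ≈ 0.0001
Decision: reject H₀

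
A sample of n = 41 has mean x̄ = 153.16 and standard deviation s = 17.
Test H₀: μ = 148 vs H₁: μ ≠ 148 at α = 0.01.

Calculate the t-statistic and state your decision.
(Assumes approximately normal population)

df = n - 1 = 40
SE = s/√n = 17/√41 = 2.6550
t = (x̄ - μ₀)/SE = (153.16 - 148)/2.6550 = 1.9435
Critical value: t_{0.005,40} = ±2.704
p-value ≈ 0.0590
Decision: fail to reject H₀

Answer: t = 1.9435, fail to reject H₀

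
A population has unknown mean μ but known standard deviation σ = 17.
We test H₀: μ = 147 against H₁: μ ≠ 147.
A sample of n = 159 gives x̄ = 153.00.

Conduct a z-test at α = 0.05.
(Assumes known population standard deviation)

Answer: z = 4.4504, reject H₀

Derivation:
Standard error: SE = σ/√n = 17/√159 = 1.3482
z-statistic: z = (x̄ - μ₀)/SE = (153.00 - 147)/1.3482 = 4.4504
Critical value: ±1.960
p-value < 0.0001
Decision: reject H₀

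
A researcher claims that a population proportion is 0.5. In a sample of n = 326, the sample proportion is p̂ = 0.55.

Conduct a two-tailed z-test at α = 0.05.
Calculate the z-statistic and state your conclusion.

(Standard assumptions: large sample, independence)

Answer: z = 1.8056, fail to reject H₀

Derivation:
H₀: p = 0.5, H₁: p ≠ 0.5
Standard error: SE = √(p₀(1-p₀)/n) = √(0.5×0.5/326) = 0.027692
z-statistic: z = (p̂ - p₀)/SE = (0.55 - 0.5)/0.027692 = 1.8056
Critical value: z_0.025 = ±1.960
p-value = 0.0710
Decision: fail to reject H₀ at α = 0.05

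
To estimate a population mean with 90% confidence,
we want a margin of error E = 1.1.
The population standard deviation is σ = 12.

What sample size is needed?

z_0.05 = 1.645
n = (z×σ/E)² = (1.645×12/1.1)²
n = 322.0393
Round up: n = 323

Answer: n = 323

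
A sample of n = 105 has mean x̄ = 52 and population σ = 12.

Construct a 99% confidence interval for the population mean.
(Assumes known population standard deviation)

Confidence level: 99%, α = 0.01
z_0.005 = 2.576
SE = σ/√n = 12/√105 = 1.1711
Margin of error = 2.576 × 1.1711 = 3.0168
CI: x̄ ± margin = 52 ± 3.0168
CI: (48.9832, 55.0168)

Answer: (48.9832, 55.0168)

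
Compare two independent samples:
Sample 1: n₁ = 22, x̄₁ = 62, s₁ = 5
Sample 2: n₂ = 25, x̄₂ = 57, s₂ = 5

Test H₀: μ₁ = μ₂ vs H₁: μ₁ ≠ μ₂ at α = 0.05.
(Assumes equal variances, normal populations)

Answer: t = 3.4209, reject H₀

Derivation:
Pooled variance: s²_p = [21×5² + 24×5²]/(45) = 25.0000
s_p = 5.0000
SE = s_p×√(1/n₁ + 1/n₂) = 5.0000×√(1/22 + 1/25) = 1.4616
t = (x̄₁ - x̄₂)/SE = (62 - 57)/1.4616 = 3.4209
df = 45, t-critical = ±2.014
Decision: reject H₀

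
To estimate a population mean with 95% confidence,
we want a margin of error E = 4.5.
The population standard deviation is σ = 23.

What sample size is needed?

Answer: n = 101

Derivation:
z_0.025 = 1.960
n = (z×σ/E)² = (1.960×23/4.5)²
n = 100.3559
Round up: n = 101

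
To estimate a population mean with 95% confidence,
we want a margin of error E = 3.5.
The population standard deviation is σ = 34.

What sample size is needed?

z_0.025 = 1.960
n = (z×σ/E)² = (1.960×34/3.5)²
n = 362.5216
Round up: n = 363

Answer: n = 363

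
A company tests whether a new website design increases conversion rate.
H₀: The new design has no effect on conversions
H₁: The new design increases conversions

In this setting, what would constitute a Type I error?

Type I error: rejecting H₀ when it is actually true (false positive).
Type II error: failing to reject H₀ when H₁ is actually true (false negative).

Answer: Switching to a new design that doesn't actually help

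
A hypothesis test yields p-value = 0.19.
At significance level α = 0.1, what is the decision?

Answer: fail to reject H₀

Derivation:
Compare p-value to α:
0.19 ≥ 0.1
Decision: fail to reject H₀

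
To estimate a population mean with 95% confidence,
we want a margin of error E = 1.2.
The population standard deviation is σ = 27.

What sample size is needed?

Answer: n = 1945

Derivation:
z_0.025 = 1.960
n = (z×σ/E)² = (1.960×27/1.2)²
n = 1944.8100
Round up: n = 1945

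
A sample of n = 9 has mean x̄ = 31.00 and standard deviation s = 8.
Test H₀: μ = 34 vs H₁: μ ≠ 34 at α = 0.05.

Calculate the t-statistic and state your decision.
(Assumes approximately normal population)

df = n - 1 = 8
SE = s/√n = 8/√9 = 2.6667
t = (x̄ - μ₀)/SE = (31.00 - 34)/2.6667 = -1.1250
Critical value: t_{0.025,8} = ±2.306
p-value ≈ 0.2932
Decision: fail to reject H₀

Answer: t = -1.1250, fail to reject H₀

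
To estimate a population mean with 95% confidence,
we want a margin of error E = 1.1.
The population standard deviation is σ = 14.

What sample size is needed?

z_0.025 = 1.960
n = (z×σ/E)² = (1.960×14/1.1)²
n = 622.2757
Round up: n = 623

Answer: n = 623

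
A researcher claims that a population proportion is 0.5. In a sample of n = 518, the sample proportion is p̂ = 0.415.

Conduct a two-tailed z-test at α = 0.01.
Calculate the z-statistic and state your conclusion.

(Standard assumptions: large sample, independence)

Answer: z = -3.8691, reject H₀

Derivation:
H₀: p = 0.5, H₁: p ≠ 0.5
Standard error: SE = √(p₀(1-p₀)/n) = √(0.5×0.5/518) = 0.021969
z-statistic: z = (p̂ - p₀)/SE = (0.415 - 0.5)/0.021969 = -3.8691
Critical value: z_0.005 = ±2.576
p-value = 0.0001
Decision: reject H₀ at α = 0.01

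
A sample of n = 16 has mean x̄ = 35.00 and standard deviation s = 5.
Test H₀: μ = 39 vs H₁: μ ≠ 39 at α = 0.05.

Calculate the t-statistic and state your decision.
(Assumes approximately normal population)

df = n - 1 = 15
SE = s/√n = 5/√16 = 1.2500
t = (x̄ - μ₀)/SE = (35.00 - 39)/1.2500 = -3.2000
Critical value: t_{0.025,15} = ±2.131
p-value ≈ 0.0060
Decision: reject H₀

Answer: t = -3.2000, reject H₀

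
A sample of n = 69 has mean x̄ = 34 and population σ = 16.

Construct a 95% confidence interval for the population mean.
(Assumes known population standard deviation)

Confidence level: 95%, α = 0.05
z_0.025 = 1.960
SE = σ/√n = 16/√69 = 1.9262
Margin of error = 1.960 × 1.9262 = 3.7754
CI: x̄ ± margin = 34 ± 3.7754
CI: (30.2246, 37.7754)

Answer: (30.2246, 37.7754)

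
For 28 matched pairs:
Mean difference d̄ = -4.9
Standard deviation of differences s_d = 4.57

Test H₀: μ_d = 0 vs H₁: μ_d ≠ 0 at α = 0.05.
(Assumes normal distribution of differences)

Answer: t = -5.6739, reject H₀

Derivation:
df = n - 1 = 27
SE = s_d/√n = 4.57/√28 = 0.8636
t = d̄/SE = -4.9/0.8636 = -5.6739
Critical value: t_{0.025,27} = ±2.052
p-value < 0.0001
Decision: reject H₀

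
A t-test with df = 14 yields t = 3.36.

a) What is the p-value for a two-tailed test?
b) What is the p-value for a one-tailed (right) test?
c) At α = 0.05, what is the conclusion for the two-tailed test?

Using t-distribution with df = 14:
a) Two-tailed: p = 2×P(T > 3.36) = 0.0047
b) One-tailed: p = P(T > 3.36) = 0.0023
c) 0.0047 < 0.05, reject H₀

Answer: a) 0.0047, b) 0.0023, c) reject H₀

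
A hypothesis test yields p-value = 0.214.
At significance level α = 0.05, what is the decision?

Compare p-value to α:
0.214 ≥ 0.05
Decision: fail to reject H₀

Answer: fail to reject H₀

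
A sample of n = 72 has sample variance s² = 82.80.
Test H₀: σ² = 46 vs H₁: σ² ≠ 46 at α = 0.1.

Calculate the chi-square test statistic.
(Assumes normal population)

df = n - 1 = 71
χ² = (n-1)s²/σ₀² = 71×82.80/46 = 127.8000
Critical values: χ²_{0.95,71} = 52.600, χ²_{0.05,71} = 91.670
Rejection region: χ² < 52.600 or χ² > 91.670
Decision: reject H₀

Answer: χ² = 127.8000, reject H₀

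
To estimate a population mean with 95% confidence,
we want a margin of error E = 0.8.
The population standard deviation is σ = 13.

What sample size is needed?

z_0.025 = 1.960
n = (z×σ/E)² = (1.960×13/0.8)²
n = 1014.4225
Round up: n = 1015

Answer: n = 1015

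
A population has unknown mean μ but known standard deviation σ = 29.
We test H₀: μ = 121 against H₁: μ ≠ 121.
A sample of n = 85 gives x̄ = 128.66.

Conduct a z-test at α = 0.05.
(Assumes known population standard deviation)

Standard error: SE = σ/√n = 29/√85 = 3.1455
z-statistic: z = (x̄ - μ₀)/SE = (128.66 - 121)/3.1455 = 2.4352
Critical value: ±1.960
p-value = 0.0149
Decision: reject H₀

Answer: z = 2.4352, reject H₀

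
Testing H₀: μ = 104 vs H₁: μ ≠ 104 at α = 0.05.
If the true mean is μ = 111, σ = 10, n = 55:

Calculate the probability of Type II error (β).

Answer: β ≈ 0.0006

Derivation:
SE = σ/√n = 10/√55 = 1.3484
Critical values: μ₀ ± z_0.025×SE = 104 ± 1.960×1.3484
Acceptance region: (101.3571, 106.6429)
Under H₁ (μ = 111): z_high = (106.6429 - 111)/1.3484 = -3.2313, z_low = (101.3571 - 111)/1.3484 = -7.1514
β = P(not reject | H₁) = Φ(-3.2313) - Φ(-7.1514) ≈ 0.0006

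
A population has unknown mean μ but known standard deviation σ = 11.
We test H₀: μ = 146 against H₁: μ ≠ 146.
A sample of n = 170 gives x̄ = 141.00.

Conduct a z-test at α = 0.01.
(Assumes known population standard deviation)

Answer: z = -5.9263, reject H₀

Derivation:
Standard error: SE = σ/√n = 11/√170 = 0.8437
z-statistic: z = (x̄ - μ₀)/SE = (141.00 - 146)/0.8437 = -5.9263
Critical value: ±2.576
p-value < 0.0001
Decision: reject H₀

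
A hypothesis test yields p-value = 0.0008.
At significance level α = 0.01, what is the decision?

Answer: reject H₀

Derivation:
Compare p-value to α:
0.0008 < 0.01
Decision: reject H₀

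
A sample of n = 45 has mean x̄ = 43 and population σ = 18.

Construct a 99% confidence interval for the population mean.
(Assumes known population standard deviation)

Confidence level: 99%, α = 0.01
z_0.005 = 2.576
SE = σ/√n = 18/√45 = 2.6833
Margin of error = 2.576 × 2.6833 = 6.9122
CI: x̄ ± margin = 43 ± 6.9122
CI: (36.0878, 49.9122)

Answer: (36.0878, 49.9122)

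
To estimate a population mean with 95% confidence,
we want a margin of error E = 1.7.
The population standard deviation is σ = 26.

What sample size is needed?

z_0.025 = 1.960
n = (z×σ/E)² = (1.960×26/1.7)²
n = 898.5888
Round up: n = 899

Answer: n = 899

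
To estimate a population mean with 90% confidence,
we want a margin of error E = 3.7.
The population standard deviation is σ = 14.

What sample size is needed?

z_0.05 = 1.645
n = (z×σ/E)² = (1.645×14/3.7)²
n = 38.7422
Round up: n = 39

Answer: n = 39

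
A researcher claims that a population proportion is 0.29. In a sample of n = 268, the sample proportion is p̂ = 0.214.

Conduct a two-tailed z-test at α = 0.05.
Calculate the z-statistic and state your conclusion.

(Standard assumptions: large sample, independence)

H₀: p = 0.29, H₁: p ≠ 0.29
Standard error: SE = √(p₀(1-p₀)/n) = √(0.29×0.71/268) = 0.027718
z-statistic: z = (p̂ - p₀)/SE = (0.214 - 0.29)/0.027718 = -2.7419
Critical value: z_0.025 = ±1.960
p-value = 0.0061
Decision: reject H₀ at α = 0.05

Answer: z = -2.7419, reject H₀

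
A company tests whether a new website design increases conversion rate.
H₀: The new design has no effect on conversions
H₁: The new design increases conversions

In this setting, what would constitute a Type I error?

Answer: Switching to a new design that doesn't actually help

Derivation:
A Type I error (probability α) occurs when we reject a true H₀.
A Type II error (probability β) occurs when we fail to reject a false H₀.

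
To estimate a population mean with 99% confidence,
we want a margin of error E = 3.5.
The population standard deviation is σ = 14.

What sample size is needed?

z_0.005 = 2.576
n = (z×σ/E)² = (2.576×14/3.5)²
n = 106.1724
Round up: n = 107

Answer: n = 107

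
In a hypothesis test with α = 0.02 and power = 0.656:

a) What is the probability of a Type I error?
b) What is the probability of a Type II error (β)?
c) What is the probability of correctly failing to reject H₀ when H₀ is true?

Answer: a) 0.02, b) 0.344, c) 0.98

Derivation:
a) Type I error probability = α = 0.02
b) Power = P(reject H₀ | H₁ true) = 1 - β = 0.656, so Type II error probability = β = 1 - Power = 0.344
c) P(fail to reject H₀ | H₀ true) = 1 - α = 0.98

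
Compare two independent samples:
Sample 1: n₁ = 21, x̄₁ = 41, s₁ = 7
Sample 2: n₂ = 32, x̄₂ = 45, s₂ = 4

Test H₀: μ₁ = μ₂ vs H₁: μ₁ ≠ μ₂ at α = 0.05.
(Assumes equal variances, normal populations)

Answer: t = -2.6476, reject H₀

Derivation:
Pooled variance: s²_p = [20×7² + 31×4²]/(51) = 28.9412
s_p = 5.3797
SE = s_p×√(1/n₁ + 1/n₂) = 5.3797×√(1/21 + 1/32) = 1.5108
t = (x̄₁ - x̄₂)/SE = (41 - 45)/1.5108 = -2.6476
df = 51, t-critical = ±2.008
Decision: reject H₀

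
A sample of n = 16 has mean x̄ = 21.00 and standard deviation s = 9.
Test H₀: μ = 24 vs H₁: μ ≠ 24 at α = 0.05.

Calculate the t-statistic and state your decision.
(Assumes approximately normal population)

df = n - 1 = 15
SE = s/√n = 9/√16 = 2.2500
t = (x̄ - μ₀)/SE = (21.00 - 24)/2.2500 = -1.3333
Critical value: t_{0.025,15} = ±2.131
p-value ≈ 0.2023
Decision: fail to reject H₀

Answer: t = -1.3333, fail to reject H₀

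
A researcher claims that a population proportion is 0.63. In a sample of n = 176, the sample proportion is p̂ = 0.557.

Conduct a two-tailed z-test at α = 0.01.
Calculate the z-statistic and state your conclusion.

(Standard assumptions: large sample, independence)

H₀: p = 0.63, H₁: p ≠ 0.63
Standard error: SE = √(p₀(1-p₀)/n) = √(0.63×0.37/176) = 0.036393
z-statistic: z = (p̂ - p₀)/SE = (0.557 - 0.63)/0.036393 = -2.0059
Critical value: z_0.005 = ±2.576
p-value = 0.0449
Decision: fail to reject H₀ at α = 0.01

Answer: z = -2.0059, fail to reject H₀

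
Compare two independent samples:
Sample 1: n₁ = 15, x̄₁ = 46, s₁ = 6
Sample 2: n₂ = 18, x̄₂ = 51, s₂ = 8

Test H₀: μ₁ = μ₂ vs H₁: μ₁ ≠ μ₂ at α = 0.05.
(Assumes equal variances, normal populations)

Answer: t = -1.9958, fail to reject H₀

Derivation:
Pooled variance: s²_p = [14×6² + 17×8²]/(31) = 51.3548
s_p = 7.1662
SE = s_p×√(1/n₁ + 1/n₂) = 7.1662×√(1/15 + 1/18) = 2.5053
t = (x̄₁ - x̄₂)/SE = (46 - 51)/2.5053 = -1.9958
df = 31, t-critical = ±2.040
Decision: fail to reject H₀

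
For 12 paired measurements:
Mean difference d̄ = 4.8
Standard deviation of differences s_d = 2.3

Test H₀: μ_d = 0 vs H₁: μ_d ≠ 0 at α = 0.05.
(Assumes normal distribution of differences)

Answer: t = 7.2289, reject H₀

Derivation:
df = n - 1 = 11
SE = s_d/√n = 2.3/√12 = 0.6640
t = d̄/SE = 4.8/0.6640 = 7.2289
Critical value: t_{0.025,11} = ±2.201
p-value < 0.0001
Decision: reject H₀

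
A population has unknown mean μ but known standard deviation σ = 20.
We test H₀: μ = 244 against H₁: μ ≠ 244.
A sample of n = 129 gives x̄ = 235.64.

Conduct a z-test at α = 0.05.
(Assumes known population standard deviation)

Answer: z = -4.7476, reject H₀

Derivation:
Standard error: SE = σ/√n = 20/√129 = 1.7609
z-statistic: z = (x̄ - μ₀)/SE = (235.64 - 244)/1.7609 = -4.7476
Critical value: ±1.960
p-value < 0.0001
Decision: reject H₀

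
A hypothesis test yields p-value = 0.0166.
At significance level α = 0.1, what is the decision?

Answer: reject H₀

Derivation:
Compare p-value to α:
0.0166 < 0.1
Decision: reject H₀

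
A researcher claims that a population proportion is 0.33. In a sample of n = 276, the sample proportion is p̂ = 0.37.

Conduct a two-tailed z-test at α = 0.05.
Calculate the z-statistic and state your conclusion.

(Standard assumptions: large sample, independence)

Answer: z = 1.4133, fail to reject H₀

Derivation:
H₀: p = 0.33, H₁: p ≠ 0.33
Standard error: SE = √(p₀(1-p₀)/n) = √(0.33×0.67/276) = 0.028303
z-statistic: z = (p̂ - p₀)/SE = (0.37 - 0.33)/0.028303 = 1.4133
Critical value: z_0.025 = ±1.960
p-value = 0.1576
Decision: fail to reject H₀ at α = 0.05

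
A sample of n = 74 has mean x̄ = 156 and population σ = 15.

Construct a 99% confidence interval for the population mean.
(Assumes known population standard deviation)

Answer: (151.5082, 160.4918)

Derivation:
Confidence level: 99%, α = 0.01
z_0.005 = 2.576
SE = σ/√n = 15/√74 = 1.7437
Margin of error = 2.576 × 1.7437 = 4.4918
CI: x̄ ± margin = 156 ± 4.4918
CI: (151.5082, 160.4918)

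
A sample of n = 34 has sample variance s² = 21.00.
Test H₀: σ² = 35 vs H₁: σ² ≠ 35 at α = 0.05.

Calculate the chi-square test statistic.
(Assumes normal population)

df = n - 1 = 33
χ² = (n-1)s²/σ₀² = 33×21.00/35 = 19.8000
Critical values: χ²_{0.975,33} = 19.047, χ²_{0.025,33} = 50.725
Rejection region: χ² < 19.047 or χ² > 50.725
Decision: fail to reject H₀

Answer: χ² = 19.8000, fail to reject H₀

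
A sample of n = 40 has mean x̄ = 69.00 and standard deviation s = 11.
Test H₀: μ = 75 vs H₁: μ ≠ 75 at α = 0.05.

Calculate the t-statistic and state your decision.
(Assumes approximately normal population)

df = n - 1 = 39
SE = s/√n = 11/√40 = 1.7393
t = (x̄ - μ₀)/SE = (69.00 - 75)/1.7393 = -3.4497
Critical value: t_{0.025,39} = ±2.023
p-value ≈ 0.0014
Decision: reject H₀

Answer: t = -3.4497, reject H₀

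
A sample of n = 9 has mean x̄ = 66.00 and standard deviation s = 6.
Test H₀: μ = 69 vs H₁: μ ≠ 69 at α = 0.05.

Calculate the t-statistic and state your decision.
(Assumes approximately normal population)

Answer: t = -1.5000, fail to reject H₀

Derivation:
df = n - 1 = 8
SE = s/√n = 6/√9 = 2.0000
t = (x̄ - μ₀)/SE = (66.00 - 69)/2.0000 = -1.5000
Critical value: t_{0.025,8} = ±2.306
p-value ≈ 0.1720
Decision: fail to reject H₀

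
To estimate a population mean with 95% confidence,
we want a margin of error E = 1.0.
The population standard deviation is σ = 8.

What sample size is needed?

z_0.025 = 1.960
n = (z×σ/E)² = (1.960×8/1.0)²
n = 245.8624
Round up: n = 246

Answer: n = 246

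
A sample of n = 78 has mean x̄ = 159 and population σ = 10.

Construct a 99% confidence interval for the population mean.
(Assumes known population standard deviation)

Answer: (156.0832, 161.9168)

Derivation:
Confidence level: 99%, α = 0.01
z_0.005 = 2.576
SE = σ/√n = 10/√78 = 1.1323
Margin of error = 2.576 × 1.1323 = 2.9168
CI: x̄ ± margin = 159 ± 2.9168
CI: (156.0832, 161.9168)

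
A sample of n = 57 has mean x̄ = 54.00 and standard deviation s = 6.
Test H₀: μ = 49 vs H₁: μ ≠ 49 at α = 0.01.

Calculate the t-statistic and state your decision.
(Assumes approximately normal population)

Answer: t = 6.2917, reject H₀

Derivation:
df = n - 1 = 56
SE = s/√n = 6/√57 = 0.7947
t = (x̄ - μ₀)/SE = (54.00 - 49)/0.7947 = 6.2917
Critical value: t_{0.005,56} = ±2.667
p-value < 0.0001
Decision: reject H₀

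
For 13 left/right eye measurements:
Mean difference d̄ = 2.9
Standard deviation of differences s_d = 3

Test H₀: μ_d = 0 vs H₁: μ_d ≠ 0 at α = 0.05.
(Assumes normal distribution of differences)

df = n - 1 = 12
SE = s_d/√n = 3/√13 = 0.8321
t = d̄/SE = 2.9/0.8321 = 3.4852
Critical value: t_{0.025,12} = ±2.179
p-value ≈ 0.0045
Decision: reject H₀

Answer: t = 3.4852, reject H₀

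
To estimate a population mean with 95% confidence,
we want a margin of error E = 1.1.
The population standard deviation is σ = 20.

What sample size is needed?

Answer: n = 1270

Derivation:
z_0.025 = 1.960
n = (z×σ/E)² = (1.960×20/1.1)²
n = 1269.9504
Round up: n = 1270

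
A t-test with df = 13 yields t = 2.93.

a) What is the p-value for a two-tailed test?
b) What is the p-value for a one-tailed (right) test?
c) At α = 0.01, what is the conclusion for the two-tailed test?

Using t-distribution with df = 13:
a) Two-tailed: p = 2×P(T > 2.93) = 0.0117
b) One-tailed: p = P(T > 2.93) = 0.0059
c) 0.0117 ≥ 0.01, fail to reject H₀

Answer: a) 0.0117, b) 0.0059, c) fail to reject H₀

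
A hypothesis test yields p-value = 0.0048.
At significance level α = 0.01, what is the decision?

Answer: reject H₀

Derivation:
Compare p-value to α:
0.0048 < 0.01
Decision: reject H₀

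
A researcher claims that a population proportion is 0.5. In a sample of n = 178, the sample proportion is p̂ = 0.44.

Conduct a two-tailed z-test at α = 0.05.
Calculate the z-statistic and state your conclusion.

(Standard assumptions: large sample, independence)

H₀: p = 0.5, H₁: p ≠ 0.5
Standard error: SE = √(p₀(1-p₀)/n) = √(0.5×0.5/178) = 0.037477
z-statistic: z = (p̂ - p₀)/SE = (0.44 - 0.5)/0.037477 = -1.6010
Critical value: z_0.025 = ±1.960
p-value = 0.1094
Decision: fail to reject H₀ at α = 0.05

Answer: z = -1.6010, fail to reject H₀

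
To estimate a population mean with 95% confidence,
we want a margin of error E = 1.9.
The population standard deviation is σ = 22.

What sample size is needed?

Answer: n = 516

Derivation:
z_0.025 = 1.960
n = (z×σ/E)² = (1.960×22/1.9)²
n = 515.0511
Round up: n = 516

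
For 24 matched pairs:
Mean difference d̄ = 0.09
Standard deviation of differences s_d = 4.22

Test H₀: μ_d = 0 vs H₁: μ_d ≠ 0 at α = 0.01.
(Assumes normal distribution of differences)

Answer: t = 0.1045, fail to reject H₀

Derivation:
df = n - 1 = 23
SE = s_d/√n = 4.22/√24 = 0.8614
t = d̄/SE = 0.09/0.8614 = 0.1045
Critical value: t_{0.005,23} = ±2.807
p-value ≈ 0.9177
Decision: fail to reject H₀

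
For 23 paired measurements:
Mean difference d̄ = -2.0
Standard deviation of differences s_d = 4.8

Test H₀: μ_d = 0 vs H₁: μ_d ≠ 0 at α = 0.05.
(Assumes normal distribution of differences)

df = n - 1 = 22
SE = s_d/√n = 4.8/√23 = 1.0009
t = d̄/SE = -2.0/1.0009 = -1.9982
Critical value: t_{0.025,22} = ±2.074
p-value ≈ 0.0582
Decision: fail to reject H₀

Answer: t = -1.9982, fail to reject H₀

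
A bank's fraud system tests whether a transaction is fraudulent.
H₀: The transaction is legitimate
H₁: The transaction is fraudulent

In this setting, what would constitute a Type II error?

Answer: Allowing a fraudulent transaction to go through

Derivation:
Type I error (α): Rejecting H₀ when H₀ is true
Type II error (β): Failing to reject H₀ when H₁ is true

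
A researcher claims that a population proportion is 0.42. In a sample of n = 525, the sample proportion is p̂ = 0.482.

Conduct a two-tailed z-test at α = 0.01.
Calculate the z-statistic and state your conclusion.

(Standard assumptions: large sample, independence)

Answer: z = 2.8782, reject H₀

Derivation:
H₀: p = 0.42, H₁: p ≠ 0.42
Standard error: SE = √(p₀(1-p₀)/n) = √(0.42×0.58/525) = 0.021541
z-statistic: z = (p̂ - p₀)/SE = (0.482 - 0.42)/0.021541 = 2.8782
Critical value: z_0.005 = ±2.576
p-value = 0.0040
Decision: reject H₀ at α = 0.01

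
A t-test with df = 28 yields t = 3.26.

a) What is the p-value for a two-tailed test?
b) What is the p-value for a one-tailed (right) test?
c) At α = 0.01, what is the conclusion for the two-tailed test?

Using t-distribution with df = 28:
a) Two-tailed: p = 2×P(T > 3.26) = 0.0029
b) One-tailed: p = P(T > 3.26) = 0.0015
c) 0.0029 < 0.01, reject H₀

Answer: a) 0.0029, b) 0.0015, c) reject H₀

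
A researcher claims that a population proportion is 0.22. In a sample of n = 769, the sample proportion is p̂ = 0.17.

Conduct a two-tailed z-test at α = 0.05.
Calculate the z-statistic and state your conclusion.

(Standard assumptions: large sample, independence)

H₀: p = 0.22, H₁: p ≠ 0.22
Standard error: SE = √(p₀(1-p₀)/n) = √(0.22×0.78/769) = 0.014938
z-statistic: z = (p̂ - p₀)/SE = (0.17 - 0.22)/0.014938 = -3.3472
Critical value: z_0.025 = ±1.960
p-value = 0.0008
Decision: reject H₀ at α = 0.05

Answer: z = -3.3472, reject H₀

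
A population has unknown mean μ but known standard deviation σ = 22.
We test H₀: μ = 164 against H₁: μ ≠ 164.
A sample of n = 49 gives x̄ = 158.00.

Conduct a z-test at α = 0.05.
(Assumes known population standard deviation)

Answer: z = -1.9091, fail to reject H₀

Derivation:
Standard error: SE = σ/√n = 22/√49 = 3.1429
z-statistic: z = (x̄ - μ₀)/SE = (158.00 - 164)/3.1429 = -1.9091
Critical value: ±1.960
p-value = 0.0562
Decision: fail to reject H₀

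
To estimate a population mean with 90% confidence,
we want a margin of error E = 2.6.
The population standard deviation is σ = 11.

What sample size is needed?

z_0.05 = 1.645
n = (z×σ/E)² = (1.645×11/2.6)²
n = 48.4362
Round up: n = 49

Answer: n = 49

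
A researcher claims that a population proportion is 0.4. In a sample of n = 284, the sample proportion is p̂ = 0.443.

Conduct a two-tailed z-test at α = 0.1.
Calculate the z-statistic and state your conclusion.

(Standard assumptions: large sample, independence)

Answer: z = 1.4792, fail to reject H₀

Derivation:
H₀: p = 0.4, H₁: p ≠ 0.4
Standard error: SE = √(p₀(1-p₀)/n) = √(0.4×0.6/284) = 0.029070
z-statistic: z = (p̂ - p₀)/SE = (0.443 - 0.4)/0.029070 = 1.4792
Critical value: z_0.05 = ±1.645
p-value = 0.1391
Decision: fail to reject H₀ at α = 0.1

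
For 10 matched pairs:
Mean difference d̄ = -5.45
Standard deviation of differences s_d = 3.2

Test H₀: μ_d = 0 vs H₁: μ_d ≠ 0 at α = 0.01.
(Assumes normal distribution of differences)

df = n - 1 = 9
SE = s_d/√n = 3.2/√10 = 1.0119
t = d̄/SE = -5.45/1.0119 = -5.3859
Critical value: t_{0.005,9} = ±3.250
p-value ≈ 0.0004
Decision: reject H₀

Answer: t = -5.3859, reject H₀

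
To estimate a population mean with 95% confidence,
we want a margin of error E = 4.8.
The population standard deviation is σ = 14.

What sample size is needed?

Answer: n = 33

Derivation:
z_0.025 = 1.960
n = (z×σ/E)² = (1.960×14/4.8)²
n = 32.6803
Round up: n = 33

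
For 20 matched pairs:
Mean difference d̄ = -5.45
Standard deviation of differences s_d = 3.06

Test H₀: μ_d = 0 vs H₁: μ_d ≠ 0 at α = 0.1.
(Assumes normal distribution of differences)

df = n - 1 = 19
SE = s_d/√n = 3.06/√20 = 0.6842
t = d̄/SE = -5.45/0.6842 = -7.9655
Critical value: t_{0.05,19} = ±1.729
p-value < 0.0001
Decision: reject H₀

Answer: t = -7.9655, reject H₀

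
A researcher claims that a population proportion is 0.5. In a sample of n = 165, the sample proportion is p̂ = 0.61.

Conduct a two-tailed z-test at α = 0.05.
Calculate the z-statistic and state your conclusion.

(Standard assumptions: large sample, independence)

H₀: p = 0.5, H₁: p ≠ 0.5
Standard error: SE = √(p₀(1-p₀)/n) = √(0.5×0.5/165) = 0.038925
z-statistic: z = (p̂ - p₀)/SE = (0.61 - 0.5)/0.038925 = 2.8259
Critical value: z_0.025 = ±1.960
p-value = 0.0047
Decision: reject H₀ at α = 0.05

Answer: z = 2.8259, reject H₀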